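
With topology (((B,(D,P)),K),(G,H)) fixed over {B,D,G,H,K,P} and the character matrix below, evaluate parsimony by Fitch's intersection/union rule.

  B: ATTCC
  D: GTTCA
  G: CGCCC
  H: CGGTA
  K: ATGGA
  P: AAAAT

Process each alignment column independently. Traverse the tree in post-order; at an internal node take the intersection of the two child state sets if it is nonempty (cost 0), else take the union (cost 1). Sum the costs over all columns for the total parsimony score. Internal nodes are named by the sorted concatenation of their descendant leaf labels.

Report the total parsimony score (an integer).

13

[col 0] DP: children D:{G}, P:{A} ∪→ {A,G}; cost 1
[col 0] BDP: children B:{A}, DP:{A,G} ∩→ {A}; cost 0
[col 0] BDKP: children BDP:{A}, K:{A} ∩→ {A}; cost 0
[col 0] GH: children G:{C}, H:{C} ∩→ {C}; cost 0
[col 0] BDGHKP: children BDKP:{A}, GH:{C} ∪→ {A,C}; cost 1
[col 1] DP: children D:{T}, P:{A} ∪→ {A,T}; cost 1
[col 1] BDP: children B:{T}, DP:{A,T} ∩→ {T}; cost 0
[col 1] BDKP: children BDP:{T}, K:{T} ∩→ {T}; cost 0
[col 1] GH: children G:{G}, H:{G} ∩→ {G}; cost 0
[col 1] BDGHKP: children BDKP:{T}, GH:{G} ∪→ {G,T}; cost 1
[col 2] DP: children D:{T}, P:{A} ∪→ {A,T}; cost 1
[col 2] BDP: children B:{T}, DP:{A,T} ∩→ {T}; cost 0
[col 2] BDKP: children BDP:{T}, K:{G} ∪→ {G,T}; cost 1
[col 2] GH: children G:{C}, H:{G} ∪→ {C,G}; cost 1
[col 2] BDGHKP: children BDKP:{G,T}, GH:{C,G} ∩→ {G}; cost 0
[col 3] DP: children D:{C}, P:{A} ∪→ {A,C}; cost 1
[col 3] BDP: children B:{C}, DP:{A,C} ∩→ {C}; cost 0
[col 3] BDKP: children BDP:{C}, K:{G} ∪→ {C,G}; cost 1
[col 3] GH: children G:{C}, H:{T} ∪→ {C,T}; cost 1
[col 3] BDGHKP: children BDKP:{C,G}, GH:{C,T} ∩→ {C}; cost 0
[col 4] DP: children D:{A}, P:{T} ∪→ {A,T}; cost 1
[col 4] BDP: children B:{C}, DP:{A,T} ∪→ {A,C,T}; cost 1
[col 4] BDKP: children BDP:{A,C,T}, K:{A} ∩→ {A}; cost 0
[col 4] GH: children G:{C}, H:{A} ∪→ {A,C}; cost 1
[col 4] BDGHKP: children BDKP:{A}, GH:{A,C} ∩→ {A}; cost 0
per-site changes: [2, 2, 3, 3, 3]; total = 13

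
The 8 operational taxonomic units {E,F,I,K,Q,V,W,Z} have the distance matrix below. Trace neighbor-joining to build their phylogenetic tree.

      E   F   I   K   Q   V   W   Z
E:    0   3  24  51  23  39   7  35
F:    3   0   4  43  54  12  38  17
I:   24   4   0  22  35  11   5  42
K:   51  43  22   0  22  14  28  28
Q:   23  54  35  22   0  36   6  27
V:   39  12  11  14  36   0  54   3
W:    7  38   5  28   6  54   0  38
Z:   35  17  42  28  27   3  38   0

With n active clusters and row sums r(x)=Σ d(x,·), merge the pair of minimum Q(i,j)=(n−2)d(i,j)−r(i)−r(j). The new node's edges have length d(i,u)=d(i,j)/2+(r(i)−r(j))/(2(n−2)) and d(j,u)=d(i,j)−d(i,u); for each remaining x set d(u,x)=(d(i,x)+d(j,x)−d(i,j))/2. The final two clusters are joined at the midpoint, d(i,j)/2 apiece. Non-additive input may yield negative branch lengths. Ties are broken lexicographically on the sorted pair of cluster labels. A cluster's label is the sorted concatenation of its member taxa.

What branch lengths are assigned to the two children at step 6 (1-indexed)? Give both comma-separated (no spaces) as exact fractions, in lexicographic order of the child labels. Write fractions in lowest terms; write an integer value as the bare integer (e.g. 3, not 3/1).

step 1: merge (Q,W) at d=6, Q=-343; branch lengths Q→21/4, W→3/4; new cluster QW
  updated: d(E,QW)=12, d(F,QW)=43, d(I,QW)=17, d(K,QW)=22, d(QW,V)=42, d(QW,Z)=59/2
step 2: merge (E,F) at d=3, Q=-271; branch lengths E→57/10, F→-27/10; new cluster EF
  updated: d(EF,I)=25/2, d(EF,K)=91/2, d(EF,QW)=26, d(EF,V)=24, d(EF,Z)=49/2
step 3: merge (V,Z) at d=3, Q=-209; branch lengths V→-21/8, Z→45/8; new cluster VZ
  updated: d(EF,VZ)=91/4, d(I,VZ)=25, d(K,VZ)=39/2, d(QW,VZ)=137/4
step 4: merge (K,VZ) at d=39/2, Q=-152; branch lengths K→11, VZ→17/2; new cluster KVZ
  updated: d(EF,KVZ)=195/8, d(I,KVZ)=55/4, d(KVZ,QW)=147/8
step 5: merge (EF,I) at d=25/2, Q=-649/8; branch lengths EF→357/32, I→43/32; new cluster EFI
  updated: d(EFI,KVZ)=205/16, d(EFI,QW)=61/4
step 6: merge (EFI,KVZ) at d=205/16, Q=-743/16; branch lengths EFI→155/32, KVZ→255/32; new cluster EFIKVZ
  updated: d(EFIKVZ,QW)=333/32
step 7: merge (EFIKVZ,QW) at d=333/32; branch lengths EFIKVZ→333/64, QW→333/64; new cluster EFIKQVWZ
final tree: ((((E:57/10,F:-27/10):357/32,I:43/32):155/32,(K:11,(V:-21/8,Z:45/8):17/2):255/32):333/64,(Q:21/4,W:3/4):333/64)
total length: 2151/32

155/32,255/32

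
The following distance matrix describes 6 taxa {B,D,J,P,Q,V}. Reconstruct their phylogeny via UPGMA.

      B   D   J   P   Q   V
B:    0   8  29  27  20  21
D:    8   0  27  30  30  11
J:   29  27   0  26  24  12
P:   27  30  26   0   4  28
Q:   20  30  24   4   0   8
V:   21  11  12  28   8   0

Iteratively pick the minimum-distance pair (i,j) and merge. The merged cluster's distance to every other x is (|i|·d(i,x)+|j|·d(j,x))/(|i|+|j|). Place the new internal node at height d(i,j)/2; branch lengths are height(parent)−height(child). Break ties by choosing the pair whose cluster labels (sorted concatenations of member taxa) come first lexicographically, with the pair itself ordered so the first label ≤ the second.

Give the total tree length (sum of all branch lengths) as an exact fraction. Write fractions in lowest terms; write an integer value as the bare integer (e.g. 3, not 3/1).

377/8

iteration 1: select P,Q (d=4); attach at lengths (2, 2); label the merged cluster PQ
  updated: d(B,PQ)=47/2, d(D,PQ)=30, d(J,PQ)=25, d(PQ,V)=18
iteration 2: select B,D (d=8); attach at lengths (4, 4); label the merged cluster BD
  updated: d(BD,J)=28, d(BD,PQ)=107/4, d(BD,V)=16
iteration 3: select J,V (d=12); attach at lengths (6, 6); label the merged cluster JV
  updated: d(BD,JV)=22, d(JV,PQ)=43/2
iteration 4: select JV,PQ (d=43/2); attach at lengths (19/4, 35/4); label the merged cluster JPQV
  updated: d(BD,JPQV)=195/8
iteration 5: select BD,JPQV (d=195/8); attach at lengths (131/16, 23/16); label the merged cluster BDJPQV
final tree: ((B:4,D:4):131/16,((J:6,V:6):19/4,(P:2,Q:2):35/4):23/16)
total length: 377/8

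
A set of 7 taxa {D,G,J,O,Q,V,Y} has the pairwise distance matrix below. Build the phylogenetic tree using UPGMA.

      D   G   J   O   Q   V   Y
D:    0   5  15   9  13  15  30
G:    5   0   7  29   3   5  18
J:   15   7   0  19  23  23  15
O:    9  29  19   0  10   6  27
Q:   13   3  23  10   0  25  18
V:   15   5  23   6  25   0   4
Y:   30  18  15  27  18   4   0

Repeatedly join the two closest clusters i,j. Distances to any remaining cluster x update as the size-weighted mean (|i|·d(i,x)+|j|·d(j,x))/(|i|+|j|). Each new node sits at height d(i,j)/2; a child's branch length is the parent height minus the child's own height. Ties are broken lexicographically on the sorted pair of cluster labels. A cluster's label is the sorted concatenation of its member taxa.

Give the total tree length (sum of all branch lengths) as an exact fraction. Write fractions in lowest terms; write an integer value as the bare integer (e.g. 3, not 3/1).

iteration 1: select G,Q (d=3); attach at lengths (3/2, 3/2); label the merged cluster GQ
  updated: d(D,GQ)=9, d(GQ,J)=15, d(GQ,O)=39/2, d(GQ,V)=15, d(GQ,Y)=18
iteration 2: select V,Y (d=4); attach at lengths (2, 2); label the merged cluster VY
  updated: d(D,VY)=45/2, d(GQ,VY)=33/2, d(J,VY)=19, d(O,VY)=33/2
iteration 3: select D,GQ (d=9); attach at lengths (9/2, 3); label the merged cluster DGQ
  updated: d(DGQ,J)=15, d(DGQ,O)=16, d(DGQ,VY)=37/2
iteration 4: select DGQ,J (d=15); attach at lengths (3, 15/2); label the merged cluster DGJQ
  updated: d(DGJQ,O)=67/4, d(DGJQ,VY)=149/8
iteration 5: select O,VY (d=33/2); attach at lengths (33/4, 25/4); label the merged cluster OVY
  updated: d(DGJQ,OVY)=18
iteration 6: select DGJQ,OVY (d=18); attach at lengths (3/2, 3/4); label the merged cluster DGJOQVY
final tree: (((D:9/2,(G:3/2,Q:3/2):3):3,J:15/2):3/2,(O:33/4,(V:2,Y:2):25/4):3/4)
total length: 167/4

167/4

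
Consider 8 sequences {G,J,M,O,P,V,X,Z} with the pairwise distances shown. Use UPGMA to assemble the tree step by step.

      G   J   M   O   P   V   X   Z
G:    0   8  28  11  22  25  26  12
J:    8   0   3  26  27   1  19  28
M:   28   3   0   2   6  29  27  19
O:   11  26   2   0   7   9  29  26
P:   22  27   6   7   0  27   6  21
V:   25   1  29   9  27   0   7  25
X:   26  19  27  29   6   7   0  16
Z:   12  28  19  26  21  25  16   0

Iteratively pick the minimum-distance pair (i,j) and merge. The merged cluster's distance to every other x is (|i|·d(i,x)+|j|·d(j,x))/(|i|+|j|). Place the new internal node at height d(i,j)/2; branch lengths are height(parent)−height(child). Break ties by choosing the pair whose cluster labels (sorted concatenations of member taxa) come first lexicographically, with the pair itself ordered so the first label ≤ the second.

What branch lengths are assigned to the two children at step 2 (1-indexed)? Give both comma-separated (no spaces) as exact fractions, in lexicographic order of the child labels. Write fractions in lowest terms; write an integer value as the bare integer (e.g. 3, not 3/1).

iteration 1: select J,V (d=1); attach at lengths (1/2, 1/2); label the merged cluster JV
  updated: d(G,JV)=33/2, d(JV,M)=16, d(JV,O)=35/2, d(JV,P)=27, d(JV,X)=13, d(JV,Z)=53/2
iteration 2: select M,O (d=2); attach at lengths (1, 1); label the merged cluster MO
  updated: d(G,MO)=39/2, d(JV,MO)=67/4, d(MO,P)=13/2, d(MO,X)=28, d(MO,Z)=45/2
iteration 3: select P,X (d=6); attach at lengths (3, 3); label the merged cluster PX
  updated: d(G,PX)=24, d(JV,PX)=20, d(MO,PX)=69/4, d(PX,Z)=37/2
iteration 4: select G,Z (d=12); attach at lengths (6, 6); label the merged cluster GZ
  updated: d(GZ,JV)=43/2, d(GZ,MO)=21, d(GZ,PX)=85/4
iteration 5: select JV,MO (d=67/4); attach at lengths (63/8, 59/8); label the merged cluster JMOV
  updated: d(GZ,JMOV)=85/4, d(JMOV,PX)=149/8
iteration 6: select JMOV,PX (d=149/8); attach at lengths (15/16, 101/16); label the merged cluster JMOPVX
  updated: d(GZ,JMOPVX)=85/4
iteration 7: select GZ,JMOPVX (d=85/4); attach at lengths (37/8, 21/16); label the merged cluster GJMOPVXZ
final tree: ((G:6,Z:6):37/8,(((J:1/2,V:1/2):63/8,(M:1,O:1):59/8):15/16,(P:3,X:3):101/16):21/16)
total length: 791/16

1,1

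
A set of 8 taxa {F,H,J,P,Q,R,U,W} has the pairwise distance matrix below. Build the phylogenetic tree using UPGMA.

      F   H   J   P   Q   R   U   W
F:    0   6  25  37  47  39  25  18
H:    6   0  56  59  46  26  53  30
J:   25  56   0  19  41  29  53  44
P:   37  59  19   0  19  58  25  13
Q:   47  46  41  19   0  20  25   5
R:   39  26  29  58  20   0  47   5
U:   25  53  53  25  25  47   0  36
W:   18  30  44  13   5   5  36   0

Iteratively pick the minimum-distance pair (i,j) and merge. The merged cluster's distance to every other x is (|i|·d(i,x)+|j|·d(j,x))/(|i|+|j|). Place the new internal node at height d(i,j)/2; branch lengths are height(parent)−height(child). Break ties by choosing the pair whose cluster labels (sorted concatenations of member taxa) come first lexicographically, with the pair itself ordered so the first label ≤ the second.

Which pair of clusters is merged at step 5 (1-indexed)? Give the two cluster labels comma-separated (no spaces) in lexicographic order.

JP,QRW

iteration 1: select Q,W (d=5); attach at lengths (5/2, 5/2); label the merged cluster QW
  updated: d(F,QW)=65/2, d(H,QW)=38, d(J,QW)=85/2, d(P,QW)=16, d(QW,R)=25/2, d(QW,U)=61/2
iteration 2: select F,H (d=6); attach at lengths (3, 3); label the merged cluster FH
  updated: d(FH,J)=81/2, d(FH,P)=48, d(FH,QW)=141/4, d(FH,R)=65/2, d(FH,U)=39
iteration 3: select QW,R (d=25/2); attach at lengths (15/4, 25/4); label the merged cluster QRW
  updated: d(FH,QRW)=103/3, d(J,QRW)=38, d(P,QRW)=30, d(QRW,U)=36
iteration 4: select J,P (d=19); attach at lengths (19/2, 19/2); label the merged cluster JP
  updated: d(FH,JP)=177/4, d(JP,QRW)=34, d(JP,U)=39
iteration 5: select JP,QRW (d=34); attach at lengths (15/2, 43/4); label the merged cluster JPQRW
  updated: d(FH,JPQRW)=383/10, d(JPQRW,U)=186/5
iteration 6: select JPQRW,U (d=186/5); attach at lengths (8/5, 93/5); label the merged cluster JPQRUW
  updated: d(FH,JPQRUW)=461/12
iteration 7: select FH,JPQRUW (d=461/12); attach at lengths (389/24, 73/120); label the merged cluster FHJPQRUW
final tree: ((F:3,H:3):389/24,(((J:19/2,P:19/2):15/2,((Q:5/2,W:5/2):15/4,R:25/4):43/4):8/5,U:93/5):73/120)
total length: 1429/15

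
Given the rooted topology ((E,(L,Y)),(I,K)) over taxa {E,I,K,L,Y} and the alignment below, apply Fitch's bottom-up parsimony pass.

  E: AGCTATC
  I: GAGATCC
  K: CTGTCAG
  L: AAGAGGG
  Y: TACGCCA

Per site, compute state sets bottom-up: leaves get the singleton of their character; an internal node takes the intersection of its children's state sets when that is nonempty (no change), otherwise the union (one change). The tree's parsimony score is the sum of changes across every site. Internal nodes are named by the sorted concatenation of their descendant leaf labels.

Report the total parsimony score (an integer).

19

LY@0: {A} ∪ {T} = {A,T} (union, +1)
ELY@0: {A} ∩ {A,T} = {A} (intersection, +0)
IK@0: {G} ∪ {C} = {C,G} (union, +1)
EIKLY@0: {A} ∪ {C,G} = {A,C,G} (union, +1)
LY@1: {A} ∩ {A} = {A} (intersection, +0)
ELY@1: {G} ∪ {A} = {A,G} (union, +1)
IK@1: {A} ∪ {T} = {A,T} (union, +1)
EIKLY@1: {A,G} ∩ {A,T} = {A} (intersection, +0)
LY@2: {G} ∪ {C} = {C,G} (union, +1)
ELY@2: {C} ∩ {C,G} = {C} (intersection, +0)
IK@2: {G} ∩ {G} = {G} (intersection, +0)
EIKLY@2: {C} ∪ {G} = {C,G} (union, +1)
LY@3: {A} ∪ {G} = {A,G} (union, +1)
ELY@3: {T} ∪ {A,G} = {A,G,T} (union, +1)
IK@3: {A} ∪ {T} = {A,T} (union, +1)
EIKLY@3: {A,G,T} ∩ {A,T} = {A,T} (intersection, +0)
LY@4: {G} ∪ {C} = {C,G} (union, +1)
ELY@4: {A} ∪ {C,G} = {A,C,G} (union, +1)
IK@4: {T} ∪ {C} = {C,T} (union, +1)
EIKLY@4: {A,C,G} ∩ {C,T} = {C} (intersection, +0)
LY@5: {G} ∪ {C} = {C,G} (union, +1)
ELY@5: {T} ∪ {C,G} = {C,G,T} (union, +1)
IK@5: {C} ∪ {A} = {A,C} (union, +1)
EIKLY@5: {C,G,T} ∩ {A,C} = {C} (intersection, +0)
LY@6: {G} ∪ {A} = {A,G} (union, +1)
ELY@6: {C} ∪ {A,G} = {A,C,G} (union, +1)
IK@6: {C} ∪ {G} = {C,G} (union, +1)
EIKLY@6: {A,C,G} ∩ {C,G} = {C,G} (intersection, +0)
per-site changes: [3, 2, 2, 3, 3, 3, 3]; total = 19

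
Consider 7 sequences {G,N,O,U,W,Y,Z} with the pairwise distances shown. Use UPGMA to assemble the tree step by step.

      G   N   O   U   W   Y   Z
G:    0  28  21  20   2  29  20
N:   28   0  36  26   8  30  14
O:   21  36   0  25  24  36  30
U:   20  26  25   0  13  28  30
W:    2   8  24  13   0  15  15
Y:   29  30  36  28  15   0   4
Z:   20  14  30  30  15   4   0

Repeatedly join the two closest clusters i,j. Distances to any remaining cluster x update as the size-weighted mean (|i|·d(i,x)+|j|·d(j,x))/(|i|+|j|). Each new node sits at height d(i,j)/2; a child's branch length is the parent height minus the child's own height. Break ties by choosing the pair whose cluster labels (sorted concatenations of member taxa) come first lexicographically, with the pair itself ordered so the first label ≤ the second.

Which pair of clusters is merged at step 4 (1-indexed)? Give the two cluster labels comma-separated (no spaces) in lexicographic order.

GUW,N

1. join G+W (d=2) ⇒ GW; edges |G|=1, |W|=1
  updated: d(GW,N)=18, d(GW,O)=45/2, d(GW,U)=33/2, d(GW,Y)=22, d(GW,Z)=35/2
2. join Y+Z (d=4) ⇒ YZ; edges |Y|=2, |Z|=2
  updated: d(GW,YZ)=79/4, d(N,YZ)=22, d(O,YZ)=33, d(U,YZ)=29
3. join GW+U (d=33/2) ⇒ GUW; edges |GW|=29/4, |U|=33/4
  updated: d(GUW,N)=62/3, d(GUW,O)=70/3, d(GUW,YZ)=137/6
4. join GUW+N (d=62/3) ⇒ GNUW; edges |GUW|=25/12, |N|=31/3
  updated: d(GNUW,O)=53/2, d(GNUW,YZ)=181/8
5. join GNUW+YZ (d=181/8) ⇒ GNUWYZ; edges |GNUW|=47/48, |YZ|=149/16
  updated: d(GNUWYZ,O)=86/3
6. join GNUWYZ+O (d=86/3) ⇒ GNOUWYZ; edges |GNUWYZ|=145/48, |O|=43/3
final tree: (((((G:1,W:1):29/4,U:33/4):25/12,N:31/3):47/48,(Y:2,Z:2):149/16):145/48,O:43/3)
total length: 985/16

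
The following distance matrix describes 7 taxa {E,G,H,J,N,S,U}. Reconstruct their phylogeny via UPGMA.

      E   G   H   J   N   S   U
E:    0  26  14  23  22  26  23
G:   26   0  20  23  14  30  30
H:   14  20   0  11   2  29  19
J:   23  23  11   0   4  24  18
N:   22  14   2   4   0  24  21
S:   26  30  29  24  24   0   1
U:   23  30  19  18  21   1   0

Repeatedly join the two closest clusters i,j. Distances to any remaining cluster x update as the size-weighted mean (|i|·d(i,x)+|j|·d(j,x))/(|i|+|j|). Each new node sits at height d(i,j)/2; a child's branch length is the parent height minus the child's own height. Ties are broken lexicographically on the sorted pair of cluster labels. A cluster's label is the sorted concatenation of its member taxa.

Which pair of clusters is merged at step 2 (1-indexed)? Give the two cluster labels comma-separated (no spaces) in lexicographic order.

step 1: merge (S,U) at d=1; branch lengths S→1/2, U→1/2; new cluster SU
  updated: d(E,SU)=49/2, d(G,SU)=30, d(H,SU)=24, d(J,SU)=21, d(N,SU)=45/2
step 2: merge (H,N) at d=2; branch lengths H→1, N→1; new cluster HN
  updated: d(E,HN)=18, d(G,HN)=17, d(HN,J)=15/2, d(HN,SU)=93/4
step 3: merge (HN,J) at d=15/2; branch lengths HN→11/4, J→15/4; new cluster HJN
  updated: d(E,HJN)=59/3, d(G,HJN)=19, d(HJN,SU)=45/2
step 4: merge (G,HJN) at d=19; branch lengths G→19/2, HJN→23/4; new cluster GHJN
  updated: d(E,GHJN)=85/4, d(GHJN,SU)=195/8
step 5: merge (E,GHJN) at d=85/4; branch lengths E→85/8, GHJN→9/8; new cluster EGHJN
  updated: d(EGHJN,SU)=122/5
step 6: merge (EGHJN,SU) at d=122/5; branch lengths EGHJN→63/40, SU→117/10; new cluster EGHJNSU
final tree: ((E:85/8,(G:19/2,((H:1,N:1):11/4,J:15/4):23/4):9/8):63/40,(S:1/2,U:1/2):117/10)
total length: 1991/40

H,N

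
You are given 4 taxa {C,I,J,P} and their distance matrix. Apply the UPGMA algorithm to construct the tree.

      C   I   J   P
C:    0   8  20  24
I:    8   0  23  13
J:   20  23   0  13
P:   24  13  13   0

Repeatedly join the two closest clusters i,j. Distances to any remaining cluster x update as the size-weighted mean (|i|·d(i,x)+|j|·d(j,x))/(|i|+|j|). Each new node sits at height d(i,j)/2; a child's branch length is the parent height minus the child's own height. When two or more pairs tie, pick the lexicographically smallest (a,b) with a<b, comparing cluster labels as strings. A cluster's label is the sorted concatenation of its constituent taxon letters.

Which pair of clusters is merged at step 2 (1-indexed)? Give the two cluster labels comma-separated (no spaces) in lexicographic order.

step 1: merge (C,I) at d=8; branch lengths C→4, I→4; new cluster CI
  updated: d(CI,J)=43/2, d(CI,P)=37/2
step 2: merge (J,P) at d=13; branch lengths J→13/2, P→13/2; new cluster JP
  updated: d(CI,JP)=20
step 3: merge (CI,JP) at d=20; branch lengths CI→6, JP→7/2; new cluster CIJP
final tree: ((C:4,I:4):6,(J:13/2,P:13/2):7/2)
total length: 61/2

J,P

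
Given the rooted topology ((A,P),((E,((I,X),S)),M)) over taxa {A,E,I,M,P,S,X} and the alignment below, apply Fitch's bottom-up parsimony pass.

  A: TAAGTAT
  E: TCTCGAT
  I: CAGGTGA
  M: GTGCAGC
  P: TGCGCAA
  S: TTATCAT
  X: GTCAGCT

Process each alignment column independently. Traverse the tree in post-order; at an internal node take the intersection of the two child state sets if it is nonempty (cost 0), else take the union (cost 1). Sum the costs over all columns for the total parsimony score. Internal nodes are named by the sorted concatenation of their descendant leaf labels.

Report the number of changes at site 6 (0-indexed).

AP@0: {T} ∩ {T} = {T} (intersection, +0)
IX@0: {C} ∪ {G} = {C,G} (union, +1)
ISX@0: {C,G} ∪ {T} = {C,G,T} (union, +1)
EISX@0: {T} ∩ {C,G,T} = {T} (intersection, +0)
EIMSX@0: {T} ∪ {G} = {G,T} (union, +1)
AEIMPSX@0: {T} ∩ {G,T} = {T} (intersection, +0)
AP@1: {A} ∪ {G} = {A,G} (union, +1)
IX@1: {A} ∪ {T} = {A,T} (union, +1)
ISX@1: {A,T} ∩ {T} = {T} (intersection, +0)
EISX@1: {C} ∪ {T} = {C,T} (union, +1)
EIMSX@1: {C,T} ∩ {T} = {T} (intersection, +0)
AEIMPSX@1: {A,G} ∪ {T} = {A,G,T} (union, +1)
AP@2: {A} ∪ {C} = {A,C} (union, +1)
IX@2: {G} ∪ {C} = {C,G} (union, +1)
ISX@2: {C,G} ∪ {A} = {A,C,G} (union, +1)
EISX@2: {T} ∪ {A,C,G} = {A,C,G,T} (union, +1)
EIMSX@2: {A,C,G,T} ∩ {G} = {G} (intersection, +0)
AEIMPSX@2: {A,C} ∪ {G} = {A,C,G} (union, +1)
AP@3: {G} ∩ {G} = {G} (intersection, +0)
IX@3: {G} ∪ {A} = {A,G} (union, +1)
ISX@3: {A,G} ∪ {T} = {A,G,T} (union, +1)
EISX@3: {C} ∪ {A,G,T} = {A,C,G,T} (union, +1)
EIMSX@3: {A,C,G,T} ∩ {C} = {C} (intersection, +0)
AEIMPSX@3: {G} ∪ {C} = {C,G} (union, +1)
AP@4: {T} ∪ {C} = {C,T} (union, +1)
IX@4: {T} ∪ {G} = {G,T} (union, +1)
ISX@4: {G,T} ∪ {C} = {C,G,T} (union, +1)
EISX@4: {G} ∩ {C,G,T} = {G} (intersection, +0)
EIMSX@4: {G} ∪ {A} = {A,G} (union, +1)
AEIMPSX@4: {C,T} ∪ {A,G} = {A,C,G,T} (union, +1)
AP@5: {A} ∩ {A} = {A} (intersection, +0)
IX@5: {G} ∪ {C} = {C,G} (union, +1)
ISX@5: {C,G} ∪ {A} = {A,C,G} (union, +1)
EISX@5: {A} ∩ {A,C,G} = {A} (intersection, +0)
EIMSX@5: {A} ∪ {G} = {A,G} (union, +1)
AEIMPSX@5: {A} ∩ {A,G} = {A} (intersection, +0)
AP@6: {T} ∪ {A} = {A,T} (union, +1)
IX@6: {A} ∪ {T} = {A,T} (union, +1)
ISX@6: {A,T} ∩ {T} = {T} (intersection, +0)
EISX@6: {T} ∩ {T} = {T} (intersection, +0)
EIMSX@6: {T} ∪ {C} = {C,T} (union, +1)
AEIMPSX@6: {A,T} ∩ {C,T} = {T} (intersection, +0)
per-site changes: [3, 4, 5, 4, 5, 3, 3]; total = 27

3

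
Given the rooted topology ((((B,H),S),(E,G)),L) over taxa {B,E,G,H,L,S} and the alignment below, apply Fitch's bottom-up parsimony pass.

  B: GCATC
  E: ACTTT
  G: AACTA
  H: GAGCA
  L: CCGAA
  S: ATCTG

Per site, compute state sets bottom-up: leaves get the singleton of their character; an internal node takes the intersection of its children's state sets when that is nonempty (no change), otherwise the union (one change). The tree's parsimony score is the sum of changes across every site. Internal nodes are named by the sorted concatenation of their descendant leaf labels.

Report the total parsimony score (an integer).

BH@0: {G} ∩ {G} = {G} (intersection, +0)
BHS@0: {G} ∪ {A} = {A,G} (union, +1)
EG@0: {A} ∩ {A} = {A} (intersection, +0)
BEGHS@0: {A,G} ∩ {A} = {A} (intersection, +0)
BEGHLS@0: {A} ∪ {C} = {A,C} (union, +1)
BH@1: {C} ∪ {A} = {A,C} (union, +1)
BHS@1: {A,C} ∪ {T} = {A,C,T} (union, +1)
EG@1: {C} ∪ {A} = {A,C} (union, +1)
BEGHS@1: {A,C,T} ∩ {A,C} = {A,C} (intersection, +0)
BEGHLS@1: {A,C} ∩ {C} = {C} (intersection, +0)
BH@2: {A} ∪ {G} = {A,G} (union, +1)
BHS@2: {A,G} ∪ {C} = {A,C,G} (union, +1)
EG@2: {T} ∪ {C} = {C,T} (union, +1)
BEGHS@2: {A,C,G} ∩ {C,T} = {C} (intersection, +0)
BEGHLS@2: {C} ∪ {G} = {C,G} (union, +1)
BH@3: {T} ∪ {C} = {C,T} (union, +1)
BHS@3: {C,T} ∩ {T} = {T} (intersection, +0)
EG@3: {T} ∩ {T} = {T} (intersection, +0)
BEGHS@3: {T} ∩ {T} = {T} (intersection, +0)
BEGHLS@3: {T} ∪ {A} = {A,T} (union, +1)
BH@4: {C} ∪ {A} = {A,C} (union, +1)
BHS@4: {A,C} ∪ {G} = {A,C,G} (union, +1)
EG@4: {T} ∪ {A} = {A,T} (union, +1)
BEGHS@4: {A,C,G} ∩ {A,T} = {A} (intersection, +0)
BEGHLS@4: {A} ∩ {A} = {A} (intersection, +0)
per-site changes: [2, 3, 4, 2, 3]; total = 14

14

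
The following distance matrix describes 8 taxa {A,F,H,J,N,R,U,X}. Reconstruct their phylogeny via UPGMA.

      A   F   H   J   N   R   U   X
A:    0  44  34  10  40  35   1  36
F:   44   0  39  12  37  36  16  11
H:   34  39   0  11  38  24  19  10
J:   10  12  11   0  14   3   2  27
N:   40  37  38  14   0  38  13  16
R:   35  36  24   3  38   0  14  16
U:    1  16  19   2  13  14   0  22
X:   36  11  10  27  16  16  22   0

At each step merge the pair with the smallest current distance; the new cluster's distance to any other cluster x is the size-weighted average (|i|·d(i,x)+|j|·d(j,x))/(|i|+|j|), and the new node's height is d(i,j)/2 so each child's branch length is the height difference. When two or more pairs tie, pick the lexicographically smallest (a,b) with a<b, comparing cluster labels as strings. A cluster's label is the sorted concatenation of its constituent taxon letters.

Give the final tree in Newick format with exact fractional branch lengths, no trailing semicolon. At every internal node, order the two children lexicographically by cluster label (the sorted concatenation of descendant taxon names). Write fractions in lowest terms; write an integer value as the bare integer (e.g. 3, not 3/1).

(((((A:1/2,U:1/2):57/8,(J:3/2,R:3/2):49/8):67/16,(H:5,X:5):109/16):65/48,F:79/6):5/6,N:14)

iteration 1: select A,U (d=1); attach at lengths (1/2, 1/2); label the merged cluster AU
  updated: d(AU,F)=30, d(AU,H)=53/2, d(AU,J)=6, d(AU,N)=53/2, d(AU,R)=49/2, d(AU,X)=29
iteration 2: select J,R (d=3); attach at lengths (3/2, 3/2); label the merged cluster JR
  updated: d(AU,JR)=61/4, d(F,JR)=24, d(H,JR)=35/2, d(JR,N)=26, d(JR,X)=43/2
iteration 3: select H,X (d=10); attach at lengths (5, 5); label the merged cluster HX
  updated: d(AU,HX)=111/4, d(F,HX)=25, d(HX,JR)=39/2, d(HX,N)=27
iteration 4: select AU,JR (d=61/4); attach at lengths (57/8, 49/8); label the merged cluster AJRU
  updated: d(AJRU,F)=27, d(AJRU,HX)=189/8, d(AJRU,N)=105/4
iteration 5: select AJRU,HX (d=189/8); attach at lengths (67/16, 109/16); label the merged cluster AHJRUX
  updated: d(AHJRUX,F)=79/3, d(AHJRUX,N)=53/2
iteration 6: select AHJRUX,F (d=79/3); attach at lengths (65/48, 79/6); label the merged cluster AFHJRUX
  updated: d(AFHJRUX,N)=28
iteration 7: select AFHJRUX,N (d=28); attach at lengths (5/6, 14); label the merged cluster AFHJNRUX
final tree: (((((A:1/2,U:1/2):57/8,(J:3/2,R:3/2):49/8):67/16,(H:5,X:5):109/16):65/48,F:79/6):5/6,N:14)
total length: 3245/48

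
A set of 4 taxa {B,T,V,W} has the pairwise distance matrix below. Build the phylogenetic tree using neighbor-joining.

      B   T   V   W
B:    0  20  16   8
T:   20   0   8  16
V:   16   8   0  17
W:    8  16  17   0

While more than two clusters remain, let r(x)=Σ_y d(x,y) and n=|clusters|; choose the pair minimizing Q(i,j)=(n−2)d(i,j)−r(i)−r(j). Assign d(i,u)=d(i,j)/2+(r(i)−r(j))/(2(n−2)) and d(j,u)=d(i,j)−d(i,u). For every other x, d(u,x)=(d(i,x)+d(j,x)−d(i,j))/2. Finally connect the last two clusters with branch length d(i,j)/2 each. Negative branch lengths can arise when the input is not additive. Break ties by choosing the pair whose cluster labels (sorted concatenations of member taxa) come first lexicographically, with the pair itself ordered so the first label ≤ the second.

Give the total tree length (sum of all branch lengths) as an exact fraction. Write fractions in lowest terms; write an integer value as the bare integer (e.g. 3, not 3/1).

101/4

step 1: merge (B,W) at d=8, Q=-69; branch lengths B→19/4, W→13/4; new cluster BW
  updated: d(BW,T)=14, d(BW,V)=25/2
step 2: merge (BW,T) at d=14, Q=-69/2; branch lengths BW→37/4, T→19/4; new cluster BTW
  updated: d(BTW,V)=13/4
step 3: merge (BTW,V) at d=13/4; branch lengths BTW→13/8, V→13/8; new cluster BTVW
final tree: (((B:19/4,W:13/4):37/4,T:19/4):13/8,V:13/8)
total length: 101/4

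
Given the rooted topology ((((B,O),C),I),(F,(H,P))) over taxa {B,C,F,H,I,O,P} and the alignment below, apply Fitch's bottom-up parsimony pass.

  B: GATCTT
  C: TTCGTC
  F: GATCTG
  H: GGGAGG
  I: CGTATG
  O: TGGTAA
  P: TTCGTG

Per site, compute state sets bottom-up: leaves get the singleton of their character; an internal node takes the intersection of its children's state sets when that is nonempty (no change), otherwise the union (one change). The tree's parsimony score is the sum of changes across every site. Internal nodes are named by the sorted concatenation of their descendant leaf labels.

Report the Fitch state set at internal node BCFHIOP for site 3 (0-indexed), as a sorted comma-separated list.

A,C,G

[col 0] BO: children B:{G}, O:{T} ∪→ {G,T}; cost 1
[col 0] BCO: children BO:{G,T}, C:{T} ∩→ {T}; cost 0
[col 0] BCIO: children BCO:{T}, I:{C} ∪→ {C,T}; cost 1
[col 0] HP: children H:{G}, P:{T} ∪→ {G,T}; cost 1
[col 0] FHP: children F:{G}, HP:{G,T} ∩→ {G}; cost 0
[col 0] BCFHIOP: children BCIO:{C,T}, FHP:{G} ∪→ {C,G,T}; cost 1
[col 1] BO: children B:{A}, O:{G} ∪→ {A,G}; cost 1
[col 1] BCO: children BO:{A,G}, C:{T} ∪→ {A,G,T}; cost 1
[col 1] BCIO: children BCO:{A,G,T}, I:{G} ∩→ {G}; cost 0
[col 1] HP: children H:{G}, P:{T} ∪→ {G,T}; cost 1
[col 1] FHP: children F:{A}, HP:{G,T} ∪→ {A,G,T}; cost 1
[col 1] BCFHIOP: children BCIO:{G}, FHP:{A,G,T} ∩→ {G}; cost 0
[col 2] BO: children B:{T}, O:{G} ∪→ {G,T}; cost 1
[col 2] BCO: children BO:{G,T}, C:{C} ∪→ {C,G,T}; cost 1
[col 2] BCIO: children BCO:{C,G,T}, I:{T} ∩→ {T}; cost 0
[col 2] HP: children H:{G}, P:{C} ∪→ {C,G}; cost 1
[col 2] FHP: children F:{T}, HP:{C,G} ∪→ {C,G,T}; cost 1
[col 2] BCFHIOP: children BCIO:{T}, FHP:{C,G,T} ∩→ {T}; cost 0
[col 3] BO: children B:{C}, O:{T} ∪→ {C,T}; cost 1
[col 3] BCO: children BO:{C,T}, C:{G} ∪→ {C,G,T}; cost 1
[col 3] BCIO: children BCO:{C,G,T}, I:{A} ∪→ {A,C,G,T}; cost 1
[col 3] HP: children H:{A}, P:{G} ∪→ {A,G}; cost 1
[col 3] FHP: children F:{C}, HP:{A,G} ∪→ {A,C,G}; cost 1
[col 3] BCFHIOP: children BCIO:{A,C,G,T}, FHP:{A,C,G} ∩→ {A,C,G}; cost 0
[col 4] BO: children B:{T}, O:{A} ∪→ {A,T}; cost 1
[col 4] BCO: children BO:{A,T}, C:{T} ∩→ {T}; cost 0
[col 4] BCIO: children BCO:{T}, I:{T} ∩→ {T}; cost 0
[col 4] HP: children H:{G}, P:{T} ∪→ {G,T}; cost 1
[col 4] FHP: children F:{T}, HP:{G,T} ∩→ {T}; cost 0
[col 4] BCFHIOP: children BCIO:{T}, FHP:{T} ∩→ {T}; cost 0
[col 5] BO: children B:{T}, O:{A} ∪→ {A,T}; cost 1
[col 5] BCO: children BO:{A,T}, C:{C} ∪→ {A,C,T}; cost 1
[col 5] BCIO: children BCO:{A,C,T}, I:{G} ∪→ {A,C,G,T}; cost 1
[col 5] HP: children H:{G}, P:{G} ∩→ {G}; cost 0
[col 5] FHP: children F:{G}, HP:{G} ∩→ {G}; cost 0
[col 5] BCFHIOP: children BCIO:{A,C,G,T}, FHP:{G} ∩→ {G}; cost 0
per-site changes: [4, 4, 4, 5, 2, 3]; total = 22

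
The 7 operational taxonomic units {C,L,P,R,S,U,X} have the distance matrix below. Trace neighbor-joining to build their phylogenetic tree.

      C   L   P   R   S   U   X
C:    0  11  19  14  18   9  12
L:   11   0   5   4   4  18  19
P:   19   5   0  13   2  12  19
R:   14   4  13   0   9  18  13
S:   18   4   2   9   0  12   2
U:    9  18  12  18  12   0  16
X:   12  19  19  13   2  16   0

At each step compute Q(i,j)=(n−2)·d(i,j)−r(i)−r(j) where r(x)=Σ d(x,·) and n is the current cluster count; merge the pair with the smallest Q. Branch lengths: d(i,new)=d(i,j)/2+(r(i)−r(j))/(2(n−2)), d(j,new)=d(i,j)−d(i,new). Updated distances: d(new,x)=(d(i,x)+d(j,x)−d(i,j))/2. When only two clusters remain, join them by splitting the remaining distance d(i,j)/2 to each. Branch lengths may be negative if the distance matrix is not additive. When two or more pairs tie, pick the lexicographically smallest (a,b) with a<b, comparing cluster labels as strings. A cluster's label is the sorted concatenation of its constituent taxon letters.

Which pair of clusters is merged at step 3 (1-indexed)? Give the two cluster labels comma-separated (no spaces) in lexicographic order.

L,R

iteration 1: select C,U (d=9, Q=-123); attach at lengths (43/10, 47/10); label the merged cluster CU
  updated: d(CU,L)=10, d(CU,P)=11, d(CU,R)=23/2, d(CU,S)=21/2, d(CU,X)=19/2
iteration 2: select S,X (d=2, Q=-82); attach at lengths (-27/8, 43/8); label the merged cluster SX
  updated: d(CU,SX)=9, d(L,SX)=21/2, d(P,SX)=19/2, d(R,SX)=10
iteration 3: select L,R (d=4, Q=-56); attach at lengths (1/2, 7/2); label the merged cluster LR
  updated: d(CU,LR)=35/4, d(LR,P)=7, d(LR,SX)=33/4
iteration 4: select CU,SX (d=9, Q=-75/2); attach at lengths (5, 4); label the merged cluster CSUX
  updated: d(CSUX,LR)=4, d(CSUX,P)=23/4
iteration 5: select CSUX,LR (d=4, Q=-67/4); attach at lengths (11/8, 21/8); label the merged cluster CLRSUX
  updated: d(CLRSUX,P)=35/8
iteration 6: select CLRSUX,P (d=35/8); attach at lengths (35/16, 35/16); label the merged cluster CLPRSUX
final tree: ((((C:43/10,U:47/10):5,(S:-27/8,X:43/8):4):11/8,(L:1/2,R:7/2):21/8):35/16,P:35/16)
total length: 259/8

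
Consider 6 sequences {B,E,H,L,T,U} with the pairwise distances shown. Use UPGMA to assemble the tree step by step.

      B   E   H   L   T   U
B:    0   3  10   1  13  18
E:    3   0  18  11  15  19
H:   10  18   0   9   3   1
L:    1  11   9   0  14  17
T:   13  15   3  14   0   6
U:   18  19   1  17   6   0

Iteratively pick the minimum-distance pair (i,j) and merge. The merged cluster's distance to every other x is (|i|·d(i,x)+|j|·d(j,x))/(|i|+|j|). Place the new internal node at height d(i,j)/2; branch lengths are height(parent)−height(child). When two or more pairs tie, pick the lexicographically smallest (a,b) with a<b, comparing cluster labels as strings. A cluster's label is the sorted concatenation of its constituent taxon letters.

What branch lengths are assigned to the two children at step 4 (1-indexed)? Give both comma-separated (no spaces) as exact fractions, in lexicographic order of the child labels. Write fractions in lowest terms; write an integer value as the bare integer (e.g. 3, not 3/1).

3,7/2

iteration 1: select B,L (d=1); attach at lengths (1/2, 1/2); label the merged cluster BL
  updated: d(BL,E)=7, d(BL,H)=19/2, d(BL,T)=27/2, d(BL,U)=35/2
iteration 2: select H,U (d=1); attach at lengths (1/2, 1/2); label the merged cluster HU
  updated: d(BL,HU)=27/2, d(E,HU)=37/2, d(HU,T)=9/2
iteration 3: select HU,T (d=9/2); attach at lengths (7/4, 9/4); label the merged cluster HTU
  updated: d(BL,HTU)=27/2, d(E,HTU)=52/3
iteration 4: select BL,E (d=7); attach at lengths (3, 7/2); label the merged cluster BEL
  updated: d(BEL,HTU)=133/9
iteration 5: select BEL,HTU (d=133/9); attach at lengths (35/9, 185/36); label the merged cluster BEHLTU
final tree: (((B:1/2,L:1/2):3,E:7/2):35/9,((H:1/2,U:1/2):7/4,T:9/4):185/36)
total length: 775/36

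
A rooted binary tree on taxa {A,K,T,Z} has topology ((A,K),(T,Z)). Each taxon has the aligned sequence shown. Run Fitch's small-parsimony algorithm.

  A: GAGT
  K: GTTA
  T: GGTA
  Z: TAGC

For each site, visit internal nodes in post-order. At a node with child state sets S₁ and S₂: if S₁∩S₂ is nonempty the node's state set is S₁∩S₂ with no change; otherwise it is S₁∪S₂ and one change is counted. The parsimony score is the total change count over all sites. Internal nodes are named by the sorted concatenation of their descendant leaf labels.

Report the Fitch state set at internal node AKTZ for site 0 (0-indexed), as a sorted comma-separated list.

AK@0: {G} ∩ {G} = {G} (intersection, +0)
TZ@0: {G} ∪ {T} = {G,T} (union, +1)
AKTZ@0: {G} ∩ {G,T} = {G} (intersection, +0)
AK@1: {A} ∪ {T} = {A,T} (union, +1)
TZ@1: {G} ∪ {A} = {A,G} (union, +1)
AKTZ@1: {A,T} ∩ {A,G} = {A} (intersection, +0)
AK@2: {G} ∪ {T} = {G,T} (union, +1)
TZ@2: {T} ∪ {G} = {G,T} (union, +1)
AKTZ@2: {G,T} ∩ {G,T} = {G,T} (intersection, +0)
AK@3: {T} ∪ {A} = {A,T} (union, +1)
TZ@3: {A} ∪ {C} = {A,C} (union, +1)
AKTZ@3: {A,T} ∩ {A,C} = {A} (intersection, +0)
per-site changes: [1, 2, 2, 2]; total = 7

G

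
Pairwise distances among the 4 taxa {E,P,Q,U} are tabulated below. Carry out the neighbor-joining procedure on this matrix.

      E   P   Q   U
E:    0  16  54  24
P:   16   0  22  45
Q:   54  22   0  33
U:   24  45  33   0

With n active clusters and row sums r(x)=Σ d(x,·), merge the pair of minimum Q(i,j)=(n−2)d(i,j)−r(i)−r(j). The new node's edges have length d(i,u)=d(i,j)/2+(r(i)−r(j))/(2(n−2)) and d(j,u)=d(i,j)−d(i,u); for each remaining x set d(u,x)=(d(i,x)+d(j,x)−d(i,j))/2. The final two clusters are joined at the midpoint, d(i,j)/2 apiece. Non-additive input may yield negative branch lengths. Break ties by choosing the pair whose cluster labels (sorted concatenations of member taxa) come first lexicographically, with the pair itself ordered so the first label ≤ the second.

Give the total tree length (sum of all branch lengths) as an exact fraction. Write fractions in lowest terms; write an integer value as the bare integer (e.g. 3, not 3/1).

iteration 1: select E,U (d=24, Q=-148); attach at lengths (10, 14); label the merged cluster EU
  updated: d(EU,P)=37/2, d(EU,Q)=63/2
iteration 2: select EU,P (d=37/2, Q=-72); attach at lengths (14, 9/2); label the merged cluster EPU
  updated: d(EPU,Q)=35/2
iteration 3: select EPU,Q (d=35/2); attach at lengths (35/4, 35/4); label the merged cluster EPQU
final tree: (((E:10,U:14):14,P:9/2):35/4,Q:35/4)
total length: 60

60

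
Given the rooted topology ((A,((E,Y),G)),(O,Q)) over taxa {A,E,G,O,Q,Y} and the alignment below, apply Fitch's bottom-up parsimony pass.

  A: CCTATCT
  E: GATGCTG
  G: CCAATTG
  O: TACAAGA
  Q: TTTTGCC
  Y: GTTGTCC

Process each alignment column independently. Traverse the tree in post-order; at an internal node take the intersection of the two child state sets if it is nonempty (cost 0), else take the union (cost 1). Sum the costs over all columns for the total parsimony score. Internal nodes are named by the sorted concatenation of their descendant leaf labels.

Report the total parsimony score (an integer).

20

EY@0: {G} ∩ {G} = {G} (intersection, +0)
EGY@0: {G} ∪ {C} = {C,G} (union, +1)
AEGY@0: {C} ∩ {C,G} = {C} (intersection, +0)
OQ@0: {T} ∩ {T} = {T} (intersection, +0)
AEGOQY@0: {C} ∪ {T} = {C,T} (union, +1)
EY@1: {A} ∪ {T} = {A,T} (union, +1)
EGY@1: {A,T} ∪ {C} = {A,C,T} (union, +1)
AEGY@1: {C} ∩ {A,C,T} = {C} (intersection, +0)
OQ@1: {A} ∪ {T} = {A,T} (union, +1)
AEGOQY@1: {C} ∪ {A,T} = {A,C,T} (union, +1)
EY@2: {T} ∩ {T} = {T} (intersection, +0)
EGY@2: {T} ∪ {A} = {A,T} (union, +1)
AEGY@2: {T} ∩ {A,T} = {T} (intersection, +0)
OQ@2: {C} ∪ {T} = {C,T} (union, +1)
AEGOQY@2: {T} ∩ {C,T} = {T} (intersection, +0)
EY@3: {G} ∩ {G} = {G} (intersection, +0)
EGY@3: {G} ∪ {A} = {A,G} (union, +1)
AEGY@3: {A} ∩ {A,G} = {A} (intersection, +0)
OQ@3: {A} ∪ {T} = {A,T} (union, +1)
AEGOQY@3: {A} ∩ {A,T} = {A} (intersection, +0)
EY@4: {C} ∪ {T} = {C,T} (union, +1)
EGY@4: {C,T} ∩ {T} = {T} (intersection, +0)
AEGY@4: {T} ∩ {T} = {T} (intersection, +0)
OQ@4: {A} ∪ {G} = {A,G} (union, +1)
AEGOQY@4: {T} ∪ {A,G} = {A,G,T} (union, +1)
EY@5: {T} ∪ {C} = {C,T} (union, +1)
EGY@5: {C,T} ∩ {T} = {T} (intersection, +0)
AEGY@5: {C} ∪ {T} = {C,T} (union, +1)
OQ@5: {G} ∪ {C} = {C,G} (union, +1)
AEGOQY@5: {C,T} ∩ {C,G} = {C} (intersection, +0)
EY@6: {G} ∪ {C} = {C,G} (union, +1)
EGY@6: {C,G} ∩ {G} = {G} (intersection, +0)
AEGY@6: {T} ∪ {G} = {G,T} (union, +1)
OQ@6: {A} ∪ {C} = {A,C} (union, +1)
AEGOQY@6: {G,T} ∪ {A,C} = {A,C,G,T} (union, +1)
per-site changes: [2, 4, 2, 2, 3, 3, 4]; total = 20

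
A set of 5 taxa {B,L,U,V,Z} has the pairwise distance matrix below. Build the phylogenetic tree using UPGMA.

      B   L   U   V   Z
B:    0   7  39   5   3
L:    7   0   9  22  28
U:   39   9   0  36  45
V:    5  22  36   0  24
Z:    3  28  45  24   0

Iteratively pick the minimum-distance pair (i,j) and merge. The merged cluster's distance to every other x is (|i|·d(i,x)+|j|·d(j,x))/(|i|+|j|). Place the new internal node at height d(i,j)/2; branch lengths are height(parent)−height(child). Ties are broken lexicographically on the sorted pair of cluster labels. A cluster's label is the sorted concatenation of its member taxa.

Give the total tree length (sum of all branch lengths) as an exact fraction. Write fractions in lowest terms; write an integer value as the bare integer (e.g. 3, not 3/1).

step 1: merge (B,Z) at d=3; branch lengths B→3/2, Z→3/2; new cluster BZ
  updated: d(BZ,L)=35/2, d(BZ,U)=42, d(BZ,V)=29/2
step 2: merge (L,U) at d=9; branch lengths L→9/2, U→9/2; new cluster LU
  updated: d(BZ,LU)=119/4, d(LU,V)=29
step 3: merge (BZ,V) at d=29/2; branch lengths BZ→23/4, V→29/4; new cluster BVZ
  updated: d(BVZ,LU)=59/2
step 4: merge (BVZ,LU) at d=59/2; branch lengths BVZ→15/2, LU→41/4; new cluster BLUVZ
final tree: (((B:3/2,Z:3/2):23/4,V:29/4):15/2,(L:9/2,U:9/2):41/4)
total length: 171/4

171/4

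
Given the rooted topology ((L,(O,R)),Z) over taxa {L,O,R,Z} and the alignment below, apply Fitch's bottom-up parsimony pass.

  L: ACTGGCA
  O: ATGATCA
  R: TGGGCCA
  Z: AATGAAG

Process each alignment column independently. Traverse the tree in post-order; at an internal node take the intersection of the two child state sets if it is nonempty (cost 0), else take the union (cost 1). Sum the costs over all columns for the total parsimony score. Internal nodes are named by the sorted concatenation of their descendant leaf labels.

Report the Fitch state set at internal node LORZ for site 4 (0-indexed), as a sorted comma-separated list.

A,C,G,T

[col 0] OR: children O:{A}, R:{T} ∪→ {A,T}; cost 1
[col 0] LOR: children L:{A}, OR:{A,T} ∩→ {A}; cost 0
[col 0] LORZ: children LOR:{A}, Z:{A} ∩→ {A}; cost 0
[col 1] OR: children O:{T}, R:{G} ∪→ {G,T}; cost 1
[col 1] LOR: children L:{C}, OR:{G,T} ∪→ {C,G,T}; cost 1
[col 1] LORZ: children LOR:{C,G,T}, Z:{A} ∪→ {A,C,G,T}; cost 1
[col 2] OR: children O:{G}, R:{G} ∩→ {G}; cost 0
[col 2] LOR: children L:{T}, OR:{G} ∪→ {G,T}; cost 1
[col 2] LORZ: children LOR:{G,T}, Z:{T} ∩→ {T}; cost 0
[col 3] OR: children O:{A}, R:{G} ∪→ {A,G}; cost 1
[col 3] LOR: children L:{G}, OR:{A,G} ∩→ {G}; cost 0
[col 3] LORZ: children LOR:{G}, Z:{G} ∩→ {G}; cost 0
[col 4] OR: children O:{T}, R:{C} ∪→ {C,T}; cost 1
[col 4] LOR: children L:{G}, OR:{C,T} ∪→ {C,G,T}; cost 1
[col 4] LORZ: children LOR:{C,G,T}, Z:{A} ∪→ {A,C,G,T}; cost 1
[col 5] OR: children O:{C}, R:{C} ∩→ {C}; cost 0
[col 5] LOR: children L:{C}, OR:{C} ∩→ {C}; cost 0
[col 5] LORZ: children LOR:{C}, Z:{A} ∪→ {A,C}; cost 1
[col 6] OR: children O:{A}, R:{A} ∩→ {A}; cost 0
[col 6] LOR: children L:{A}, OR:{A} ∩→ {A}; cost 0
[col 6] LORZ: children LOR:{A}, Z:{G} ∪→ {A,G}; cost 1
per-site changes: [1, 3, 1, 1, 3, 1, 1]; total = 11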